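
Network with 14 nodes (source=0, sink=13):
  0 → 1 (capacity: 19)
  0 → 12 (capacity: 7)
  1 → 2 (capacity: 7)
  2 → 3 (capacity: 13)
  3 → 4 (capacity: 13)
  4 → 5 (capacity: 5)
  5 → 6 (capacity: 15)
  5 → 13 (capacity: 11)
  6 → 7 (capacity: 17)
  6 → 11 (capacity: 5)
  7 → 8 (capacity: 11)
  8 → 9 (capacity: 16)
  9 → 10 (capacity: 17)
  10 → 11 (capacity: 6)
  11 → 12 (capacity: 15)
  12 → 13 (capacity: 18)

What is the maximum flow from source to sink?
Maximum flow = 12

Max flow: 12

Flow assignment:
  0 → 1: 5/19
  0 → 12: 7/7
  1 → 2: 5/7
  2 → 3: 5/13
  3 → 4: 5/13
  4 → 5: 5/5
  5 → 13: 5/11
  12 → 13: 7/18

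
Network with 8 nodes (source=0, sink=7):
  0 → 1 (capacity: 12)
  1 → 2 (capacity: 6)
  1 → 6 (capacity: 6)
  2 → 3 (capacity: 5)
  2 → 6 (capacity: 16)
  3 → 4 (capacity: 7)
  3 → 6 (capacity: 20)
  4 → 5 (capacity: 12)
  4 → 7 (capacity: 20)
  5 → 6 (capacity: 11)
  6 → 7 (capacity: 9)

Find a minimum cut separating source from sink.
Min cut value = 12, edges: (1,2), (1,6)

Min cut value: 12
Partition: S = [0, 1], T = [2, 3, 4, 5, 6, 7]
Cut edges: (1,2), (1,6)

By max-flow min-cut theorem, max flow = min cut = 12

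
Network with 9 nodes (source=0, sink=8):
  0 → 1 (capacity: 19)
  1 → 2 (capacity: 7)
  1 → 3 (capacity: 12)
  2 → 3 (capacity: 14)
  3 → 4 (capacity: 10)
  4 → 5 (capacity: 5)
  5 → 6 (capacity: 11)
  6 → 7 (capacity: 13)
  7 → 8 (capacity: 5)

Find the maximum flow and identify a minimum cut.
Max flow = 5, Min cut edges: (7,8)

Maximum flow: 5
Minimum cut: (7,8)
Partition: S = [0, 1, 2, 3, 4, 5, 6, 7], T = [8]

Max-flow min-cut theorem verified: both equal 5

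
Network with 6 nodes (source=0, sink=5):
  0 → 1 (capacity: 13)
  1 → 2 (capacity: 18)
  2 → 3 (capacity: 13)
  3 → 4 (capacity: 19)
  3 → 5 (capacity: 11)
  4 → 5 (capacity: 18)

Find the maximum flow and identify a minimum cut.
Max flow = 13, Min cut edges: (2,3)

Maximum flow: 13
Minimum cut: (2,3)
Partition: S = [0, 1, 2], T = [3, 4, 5]

Max-flow min-cut theorem verified: both equal 13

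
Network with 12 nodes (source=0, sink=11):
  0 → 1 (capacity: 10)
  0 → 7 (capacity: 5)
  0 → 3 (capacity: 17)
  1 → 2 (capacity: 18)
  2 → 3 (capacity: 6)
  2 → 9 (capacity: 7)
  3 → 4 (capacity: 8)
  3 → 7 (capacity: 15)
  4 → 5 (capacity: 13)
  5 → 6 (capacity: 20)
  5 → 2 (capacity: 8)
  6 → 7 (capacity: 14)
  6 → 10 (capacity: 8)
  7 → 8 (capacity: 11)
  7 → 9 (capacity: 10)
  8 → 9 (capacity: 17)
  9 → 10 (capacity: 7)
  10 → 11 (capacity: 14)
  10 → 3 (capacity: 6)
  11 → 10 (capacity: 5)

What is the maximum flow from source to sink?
Maximum flow = 14

Max flow: 14

Flow assignment:
  0 → 1: 10/10
  0 → 3: 4/17
  1 → 2: 10/18
  2 → 3: 3/6
  2 → 9: 7/7
  3 → 4: 8/8
  4 → 5: 8/13
  5 → 6: 8/20
  6 → 10: 8/8
  9 → 10: 7/7
  10 → 11: 14/14
  10 → 3: 1/6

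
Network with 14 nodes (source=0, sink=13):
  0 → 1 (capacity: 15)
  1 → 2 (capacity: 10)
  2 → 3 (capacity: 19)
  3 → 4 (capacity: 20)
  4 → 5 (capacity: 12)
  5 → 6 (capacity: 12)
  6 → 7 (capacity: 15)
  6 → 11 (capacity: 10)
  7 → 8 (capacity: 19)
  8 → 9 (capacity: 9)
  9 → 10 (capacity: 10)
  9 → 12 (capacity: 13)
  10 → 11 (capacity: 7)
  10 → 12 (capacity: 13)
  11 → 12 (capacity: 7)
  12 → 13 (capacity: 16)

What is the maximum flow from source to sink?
Maximum flow = 10

Max flow: 10

Flow assignment:
  0 → 1: 10/15
  1 → 2: 10/10
  2 → 3: 10/19
  3 → 4: 10/20
  4 → 5: 10/12
  5 → 6: 10/12
  6 → 7: 3/15
  6 → 11: 7/10
  7 → 8: 3/19
  8 → 9: 3/9
  9 → 12: 3/13
  11 → 12: 7/7
  12 → 13: 10/16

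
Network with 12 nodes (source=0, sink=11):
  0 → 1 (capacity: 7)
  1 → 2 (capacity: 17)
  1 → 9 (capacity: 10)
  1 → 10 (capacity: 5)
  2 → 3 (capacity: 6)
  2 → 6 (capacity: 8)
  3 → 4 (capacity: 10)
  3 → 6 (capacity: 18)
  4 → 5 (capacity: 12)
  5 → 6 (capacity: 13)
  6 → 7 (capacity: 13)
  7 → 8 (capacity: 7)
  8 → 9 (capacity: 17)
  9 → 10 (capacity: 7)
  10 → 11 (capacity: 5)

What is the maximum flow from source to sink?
Maximum flow = 5

Max flow: 5

Flow assignment:
  0 → 1: 5/7
  1 → 10: 5/5
  10 → 11: 5/5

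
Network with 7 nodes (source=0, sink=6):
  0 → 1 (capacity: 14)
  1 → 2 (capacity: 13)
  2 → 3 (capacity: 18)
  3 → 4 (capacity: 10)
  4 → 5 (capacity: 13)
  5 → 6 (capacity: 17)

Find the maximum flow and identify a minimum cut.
Max flow = 10, Min cut edges: (3,4)

Maximum flow: 10
Minimum cut: (3,4)
Partition: S = [0, 1, 2, 3], T = [4, 5, 6]

Max-flow min-cut theorem verified: both equal 10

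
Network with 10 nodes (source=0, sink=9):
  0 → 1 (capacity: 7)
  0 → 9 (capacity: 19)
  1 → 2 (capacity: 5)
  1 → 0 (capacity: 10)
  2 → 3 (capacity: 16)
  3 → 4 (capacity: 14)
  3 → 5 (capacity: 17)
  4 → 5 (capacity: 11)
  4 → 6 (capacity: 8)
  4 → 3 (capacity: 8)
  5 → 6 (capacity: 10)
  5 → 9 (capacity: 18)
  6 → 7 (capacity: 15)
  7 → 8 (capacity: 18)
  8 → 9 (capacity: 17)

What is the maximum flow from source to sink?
Maximum flow = 24

Max flow: 24

Flow assignment:
  0 → 1: 5/7
  0 → 9: 19/19
  1 → 2: 5/5
  2 → 3: 5/16
  3 → 5: 5/17
  5 → 9: 5/18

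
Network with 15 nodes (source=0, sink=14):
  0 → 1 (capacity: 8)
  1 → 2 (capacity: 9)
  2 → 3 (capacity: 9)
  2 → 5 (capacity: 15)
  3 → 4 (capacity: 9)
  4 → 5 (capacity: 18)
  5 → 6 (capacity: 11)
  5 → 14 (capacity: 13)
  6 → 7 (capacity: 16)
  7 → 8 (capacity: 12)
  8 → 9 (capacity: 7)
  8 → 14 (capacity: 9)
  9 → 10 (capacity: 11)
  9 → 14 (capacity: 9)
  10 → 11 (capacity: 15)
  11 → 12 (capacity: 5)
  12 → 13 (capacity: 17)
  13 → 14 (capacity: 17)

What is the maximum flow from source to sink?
Maximum flow = 8

Max flow: 8

Flow assignment:
  0 → 1: 8/8
  1 → 2: 8/9
  2 → 5: 8/15
  5 → 14: 8/13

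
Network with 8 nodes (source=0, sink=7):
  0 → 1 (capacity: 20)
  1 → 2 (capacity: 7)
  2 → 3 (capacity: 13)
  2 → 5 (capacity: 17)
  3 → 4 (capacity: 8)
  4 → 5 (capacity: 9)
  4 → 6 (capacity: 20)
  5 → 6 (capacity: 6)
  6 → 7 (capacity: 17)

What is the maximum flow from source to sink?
Maximum flow = 7

Max flow: 7

Flow assignment:
  0 → 1: 7/20
  1 → 2: 7/7
  2 → 3: 1/13
  2 → 5: 6/17
  3 → 4: 1/8
  4 → 6: 1/20
  5 → 6: 6/6
  6 → 7: 7/17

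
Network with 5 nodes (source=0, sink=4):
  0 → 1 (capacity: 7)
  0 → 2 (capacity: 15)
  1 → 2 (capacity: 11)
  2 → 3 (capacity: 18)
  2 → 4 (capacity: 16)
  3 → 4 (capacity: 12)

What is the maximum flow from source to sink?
Maximum flow = 22

Max flow: 22

Flow assignment:
  0 → 1: 7/7
  0 → 2: 15/15
  1 → 2: 7/11
  2 → 3: 6/18
  2 → 4: 16/16
  3 → 4: 6/12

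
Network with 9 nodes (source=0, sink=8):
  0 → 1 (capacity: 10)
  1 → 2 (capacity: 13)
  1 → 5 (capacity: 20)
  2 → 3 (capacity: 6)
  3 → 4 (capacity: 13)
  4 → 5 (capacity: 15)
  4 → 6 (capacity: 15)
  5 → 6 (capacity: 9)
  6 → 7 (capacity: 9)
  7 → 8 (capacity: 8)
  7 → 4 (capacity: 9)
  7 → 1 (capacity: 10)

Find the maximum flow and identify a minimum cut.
Max flow = 8, Min cut edges: (7,8)

Maximum flow: 8
Minimum cut: (7,8)
Partition: S = [0, 1, 2, 3, 4, 5, 6, 7], T = [8]

Max-flow min-cut theorem verified: both equal 8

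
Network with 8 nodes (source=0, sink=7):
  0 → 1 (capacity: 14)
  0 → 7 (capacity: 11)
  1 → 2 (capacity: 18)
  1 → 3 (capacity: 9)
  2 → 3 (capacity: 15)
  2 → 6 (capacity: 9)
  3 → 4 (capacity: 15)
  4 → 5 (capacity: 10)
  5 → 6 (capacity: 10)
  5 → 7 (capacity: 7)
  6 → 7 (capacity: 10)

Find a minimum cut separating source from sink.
Min cut value = 25, edges: (0,1), (0,7)

Min cut value: 25
Partition: S = [0], T = [1, 2, 3, 4, 5, 6, 7]
Cut edges: (0,1), (0,7)

By max-flow min-cut theorem, max flow = min cut = 25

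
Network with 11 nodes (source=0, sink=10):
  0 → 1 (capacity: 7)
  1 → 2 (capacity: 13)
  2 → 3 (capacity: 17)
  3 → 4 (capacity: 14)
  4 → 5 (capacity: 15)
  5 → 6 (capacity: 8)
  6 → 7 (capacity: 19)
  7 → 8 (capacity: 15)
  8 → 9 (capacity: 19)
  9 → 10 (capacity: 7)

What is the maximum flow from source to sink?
Maximum flow = 7

Max flow: 7

Flow assignment:
  0 → 1: 7/7
  1 → 2: 7/13
  2 → 3: 7/17
  3 → 4: 7/14
  4 → 5: 7/15
  5 → 6: 7/8
  6 → 7: 7/19
  7 → 8: 7/15
  8 → 9: 7/19
  9 → 10: 7/7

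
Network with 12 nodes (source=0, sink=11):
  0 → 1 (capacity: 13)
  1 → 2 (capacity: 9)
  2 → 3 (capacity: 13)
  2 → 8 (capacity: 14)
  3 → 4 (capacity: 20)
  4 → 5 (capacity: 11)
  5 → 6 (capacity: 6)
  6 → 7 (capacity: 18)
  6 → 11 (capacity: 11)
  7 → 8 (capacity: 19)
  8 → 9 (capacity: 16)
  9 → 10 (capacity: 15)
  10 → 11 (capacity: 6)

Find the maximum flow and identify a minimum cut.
Max flow = 9, Min cut edges: (1,2)

Maximum flow: 9
Minimum cut: (1,2)
Partition: S = [0, 1], T = [2, 3, 4, 5, 6, 7, 8, 9, 10, 11]

Max-flow min-cut theorem verified: both equal 9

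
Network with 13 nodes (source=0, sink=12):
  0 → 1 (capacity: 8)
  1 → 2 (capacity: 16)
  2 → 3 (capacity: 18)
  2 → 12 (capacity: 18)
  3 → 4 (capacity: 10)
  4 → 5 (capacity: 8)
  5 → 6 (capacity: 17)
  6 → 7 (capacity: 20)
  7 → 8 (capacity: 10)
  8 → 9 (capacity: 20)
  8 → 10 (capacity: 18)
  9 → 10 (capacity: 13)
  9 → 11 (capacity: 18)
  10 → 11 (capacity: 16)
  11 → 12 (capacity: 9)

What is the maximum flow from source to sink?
Maximum flow = 8

Max flow: 8

Flow assignment:
  0 → 1: 8/8
  1 → 2: 8/16
  2 → 12: 8/18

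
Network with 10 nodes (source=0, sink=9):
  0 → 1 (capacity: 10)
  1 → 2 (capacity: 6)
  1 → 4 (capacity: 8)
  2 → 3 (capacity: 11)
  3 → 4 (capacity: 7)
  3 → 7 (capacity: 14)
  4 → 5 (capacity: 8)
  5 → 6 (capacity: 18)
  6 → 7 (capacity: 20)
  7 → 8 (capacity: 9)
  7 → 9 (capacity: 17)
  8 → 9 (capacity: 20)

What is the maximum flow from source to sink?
Maximum flow = 10

Max flow: 10

Flow assignment:
  0 → 1: 10/10
  1 → 2: 6/6
  1 → 4: 4/8
  2 → 3: 6/11
  3 → 7: 6/14
  4 → 5: 4/8
  5 → 6: 4/18
  6 → 7: 4/20
  7 → 9: 10/17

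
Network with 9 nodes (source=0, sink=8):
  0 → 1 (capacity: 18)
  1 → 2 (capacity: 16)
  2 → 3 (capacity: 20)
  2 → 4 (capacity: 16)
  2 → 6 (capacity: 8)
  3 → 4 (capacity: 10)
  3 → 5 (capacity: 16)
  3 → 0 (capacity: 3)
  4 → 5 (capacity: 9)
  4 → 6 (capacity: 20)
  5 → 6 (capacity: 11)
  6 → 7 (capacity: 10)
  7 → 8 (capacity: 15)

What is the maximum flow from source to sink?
Maximum flow = 10

Max flow: 10

Flow assignment:
  0 → 1: 10/18
  1 → 2: 10/16
  2 → 4: 2/16
  2 → 6: 8/8
  4 → 6: 2/20
  6 → 7: 10/10
  7 → 8: 10/15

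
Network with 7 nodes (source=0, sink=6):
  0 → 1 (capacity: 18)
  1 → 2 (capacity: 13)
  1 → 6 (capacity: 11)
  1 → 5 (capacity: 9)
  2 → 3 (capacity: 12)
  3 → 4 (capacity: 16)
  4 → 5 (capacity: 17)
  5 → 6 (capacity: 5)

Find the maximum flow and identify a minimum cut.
Max flow = 16, Min cut edges: (1,6), (5,6)

Maximum flow: 16
Minimum cut: (1,6), (5,6)
Partition: S = [0, 1, 2, 3, 4, 5], T = [6]

Max-flow min-cut theorem verified: both equal 16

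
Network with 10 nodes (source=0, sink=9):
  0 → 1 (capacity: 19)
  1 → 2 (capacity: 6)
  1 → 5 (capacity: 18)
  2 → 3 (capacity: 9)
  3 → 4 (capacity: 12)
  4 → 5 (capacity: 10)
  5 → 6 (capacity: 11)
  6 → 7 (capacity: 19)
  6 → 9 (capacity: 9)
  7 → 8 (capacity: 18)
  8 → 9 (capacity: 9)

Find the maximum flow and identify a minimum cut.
Max flow = 11, Min cut edges: (5,6)

Maximum flow: 11
Minimum cut: (5,6)
Partition: S = [0, 1, 2, 3, 4, 5], T = [6, 7, 8, 9]

Max-flow min-cut theorem verified: both equal 11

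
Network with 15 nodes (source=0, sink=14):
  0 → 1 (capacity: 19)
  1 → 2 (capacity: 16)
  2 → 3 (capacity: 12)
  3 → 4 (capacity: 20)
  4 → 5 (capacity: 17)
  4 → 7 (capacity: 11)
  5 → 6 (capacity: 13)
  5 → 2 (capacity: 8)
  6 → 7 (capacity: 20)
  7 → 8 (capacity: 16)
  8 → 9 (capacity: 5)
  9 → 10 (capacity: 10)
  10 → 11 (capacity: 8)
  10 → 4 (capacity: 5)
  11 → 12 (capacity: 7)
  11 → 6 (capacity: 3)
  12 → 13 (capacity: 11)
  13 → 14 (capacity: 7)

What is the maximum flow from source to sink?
Maximum flow = 5

Max flow: 5

Flow assignment:
  0 → 1: 5/19
  1 → 2: 5/16
  2 → 3: 12/12
  3 → 4: 12/20
  4 → 5: 8/17
  4 → 7: 4/11
  5 → 6: 1/13
  5 → 2: 7/8
  6 → 7: 1/20
  7 → 8: 5/16
  8 → 9: 5/5
  9 → 10: 5/10
  10 → 11: 5/8
  11 → 12: 5/7
  12 → 13: 5/11
  13 → 14: 5/7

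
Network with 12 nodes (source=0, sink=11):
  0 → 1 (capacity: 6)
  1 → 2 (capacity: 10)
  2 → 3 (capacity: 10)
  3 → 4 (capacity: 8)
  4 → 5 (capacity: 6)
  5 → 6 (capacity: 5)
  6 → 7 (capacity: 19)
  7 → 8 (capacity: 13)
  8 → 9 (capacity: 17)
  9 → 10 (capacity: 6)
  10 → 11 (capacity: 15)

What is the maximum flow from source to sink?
Maximum flow = 5

Max flow: 5

Flow assignment:
  0 → 1: 5/6
  1 → 2: 5/10
  2 → 3: 5/10
  3 → 4: 5/8
  4 → 5: 5/6
  5 → 6: 5/5
  6 → 7: 5/19
  7 → 8: 5/13
  8 → 9: 5/17
  9 → 10: 5/6
  10 → 11: 5/15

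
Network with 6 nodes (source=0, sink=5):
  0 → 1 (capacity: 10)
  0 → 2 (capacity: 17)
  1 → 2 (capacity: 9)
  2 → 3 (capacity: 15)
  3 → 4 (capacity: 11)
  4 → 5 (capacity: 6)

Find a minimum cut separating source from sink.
Min cut value = 6, edges: (4,5)

Min cut value: 6
Partition: S = [0, 1, 2, 3, 4], T = [5]
Cut edges: (4,5)

By max-flow min-cut theorem, max flow = min cut = 6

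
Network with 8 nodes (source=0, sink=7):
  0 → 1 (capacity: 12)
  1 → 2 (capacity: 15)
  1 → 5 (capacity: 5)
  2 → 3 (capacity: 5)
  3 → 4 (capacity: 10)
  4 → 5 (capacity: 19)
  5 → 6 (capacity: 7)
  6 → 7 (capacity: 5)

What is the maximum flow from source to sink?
Maximum flow = 5

Max flow: 5

Flow assignment:
  0 → 1: 5/12
  1 → 2: 5/15
  2 → 3: 5/5
  3 → 4: 5/10
  4 → 5: 5/19
  5 → 6: 5/7
  6 → 7: 5/5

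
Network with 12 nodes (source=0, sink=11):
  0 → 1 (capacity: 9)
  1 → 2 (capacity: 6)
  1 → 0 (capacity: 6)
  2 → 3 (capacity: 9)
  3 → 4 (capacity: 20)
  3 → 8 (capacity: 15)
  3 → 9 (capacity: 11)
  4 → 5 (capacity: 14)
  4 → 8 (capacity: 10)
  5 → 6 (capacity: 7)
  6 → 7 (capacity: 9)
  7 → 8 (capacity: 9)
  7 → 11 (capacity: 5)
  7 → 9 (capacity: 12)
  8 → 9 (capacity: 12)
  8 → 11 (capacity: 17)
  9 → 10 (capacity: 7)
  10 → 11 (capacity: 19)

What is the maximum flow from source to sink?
Maximum flow = 6

Max flow: 6

Flow assignment:
  0 → 1: 6/9
  1 → 2: 6/6
  2 → 3: 6/9
  3 → 8: 6/15
  8 → 11: 6/17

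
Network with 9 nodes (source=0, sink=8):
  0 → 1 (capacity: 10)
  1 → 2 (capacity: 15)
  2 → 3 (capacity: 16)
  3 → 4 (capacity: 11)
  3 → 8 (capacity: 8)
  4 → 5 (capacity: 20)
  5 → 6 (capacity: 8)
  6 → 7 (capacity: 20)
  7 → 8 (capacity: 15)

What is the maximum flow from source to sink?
Maximum flow = 10

Max flow: 10

Flow assignment:
  0 → 1: 10/10
  1 → 2: 10/15
  2 → 3: 10/16
  3 → 4: 2/11
  3 → 8: 8/8
  4 → 5: 2/20
  5 → 6: 2/8
  6 → 7: 2/20
  7 → 8: 2/15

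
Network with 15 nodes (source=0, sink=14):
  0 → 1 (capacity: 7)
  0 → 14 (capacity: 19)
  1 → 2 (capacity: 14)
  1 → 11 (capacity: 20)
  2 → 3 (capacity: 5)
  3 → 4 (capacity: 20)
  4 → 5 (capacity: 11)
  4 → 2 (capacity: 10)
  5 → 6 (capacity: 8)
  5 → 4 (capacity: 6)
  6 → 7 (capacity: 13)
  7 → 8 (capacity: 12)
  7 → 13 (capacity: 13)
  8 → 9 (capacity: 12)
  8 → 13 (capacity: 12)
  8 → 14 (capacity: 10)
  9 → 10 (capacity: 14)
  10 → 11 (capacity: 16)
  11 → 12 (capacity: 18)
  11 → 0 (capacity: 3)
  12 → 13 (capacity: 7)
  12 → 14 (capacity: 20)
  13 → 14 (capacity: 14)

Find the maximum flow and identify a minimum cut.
Max flow = 26, Min cut edges: (0,1), (0,14)

Maximum flow: 26
Minimum cut: (0,1), (0,14)
Partition: S = [0], T = [1, 2, 3, 4, 5, 6, 7, 8, 9, 10, 11, 12, 13, 14]

Max-flow min-cut theorem verified: both equal 26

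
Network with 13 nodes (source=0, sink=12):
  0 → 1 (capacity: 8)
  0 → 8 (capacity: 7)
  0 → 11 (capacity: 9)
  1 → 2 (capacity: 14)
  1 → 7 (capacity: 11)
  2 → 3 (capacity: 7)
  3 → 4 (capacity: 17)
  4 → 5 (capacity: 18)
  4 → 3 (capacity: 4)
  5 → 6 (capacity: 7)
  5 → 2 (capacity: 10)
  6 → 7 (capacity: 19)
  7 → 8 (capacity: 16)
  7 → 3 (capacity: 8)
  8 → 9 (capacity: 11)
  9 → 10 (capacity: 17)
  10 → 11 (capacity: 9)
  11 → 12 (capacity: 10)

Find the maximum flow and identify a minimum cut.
Max flow = 10, Min cut edges: (11,12)

Maximum flow: 10
Minimum cut: (11,12)
Partition: S = [0, 1, 2, 3, 4, 5, 6, 7, 8, 9, 10, 11], T = [12]

Max-flow min-cut theorem verified: both equal 10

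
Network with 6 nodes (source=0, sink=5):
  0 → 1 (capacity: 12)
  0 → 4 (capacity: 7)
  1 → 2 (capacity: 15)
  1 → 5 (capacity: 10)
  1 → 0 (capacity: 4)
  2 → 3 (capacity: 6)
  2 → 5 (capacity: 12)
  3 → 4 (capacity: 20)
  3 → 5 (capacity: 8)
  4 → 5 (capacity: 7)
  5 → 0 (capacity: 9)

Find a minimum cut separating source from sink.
Min cut value = 19, edges: (0,1), (4,5)

Min cut value: 19
Partition: S = [0, 4], T = [1, 2, 3, 5]
Cut edges: (0,1), (4,5)

By max-flow min-cut theorem, max flow = min cut = 19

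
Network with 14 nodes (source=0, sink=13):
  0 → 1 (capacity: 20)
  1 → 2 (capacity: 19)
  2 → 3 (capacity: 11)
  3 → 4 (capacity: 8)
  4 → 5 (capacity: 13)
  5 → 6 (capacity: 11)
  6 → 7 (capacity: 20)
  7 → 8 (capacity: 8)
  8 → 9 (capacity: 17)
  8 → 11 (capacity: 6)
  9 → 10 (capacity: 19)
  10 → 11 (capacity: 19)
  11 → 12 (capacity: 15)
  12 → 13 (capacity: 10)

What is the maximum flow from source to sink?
Maximum flow = 8

Max flow: 8

Flow assignment:
  0 → 1: 8/20
  1 → 2: 8/19
  2 → 3: 8/11
  3 → 4: 8/8
  4 → 5: 8/13
  5 → 6: 8/11
  6 → 7: 8/20
  7 → 8: 8/8
  8 → 9: 2/17
  8 → 11: 6/6
  9 → 10: 2/19
  10 → 11: 2/19
  11 → 12: 8/15
  12 → 13: 8/10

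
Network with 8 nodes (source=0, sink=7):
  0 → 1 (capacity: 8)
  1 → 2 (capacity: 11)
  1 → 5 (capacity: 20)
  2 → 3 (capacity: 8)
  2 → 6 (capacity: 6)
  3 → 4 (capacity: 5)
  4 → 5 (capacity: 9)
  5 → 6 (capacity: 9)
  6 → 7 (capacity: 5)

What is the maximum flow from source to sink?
Maximum flow = 5

Max flow: 5

Flow assignment:
  0 → 1: 5/8
  1 → 2: 5/11
  2 → 6: 5/6
  6 → 7: 5/5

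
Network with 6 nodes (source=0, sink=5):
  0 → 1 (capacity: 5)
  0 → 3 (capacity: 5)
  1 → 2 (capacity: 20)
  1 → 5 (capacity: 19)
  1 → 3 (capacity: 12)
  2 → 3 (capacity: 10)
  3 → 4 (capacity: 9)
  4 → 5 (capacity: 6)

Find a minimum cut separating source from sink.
Min cut value = 10, edges: (0,1), (0,3)

Min cut value: 10
Partition: S = [0], T = [1, 2, 3, 4, 5]
Cut edges: (0,1), (0,3)

By max-flow min-cut theorem, max flow = min cut = 10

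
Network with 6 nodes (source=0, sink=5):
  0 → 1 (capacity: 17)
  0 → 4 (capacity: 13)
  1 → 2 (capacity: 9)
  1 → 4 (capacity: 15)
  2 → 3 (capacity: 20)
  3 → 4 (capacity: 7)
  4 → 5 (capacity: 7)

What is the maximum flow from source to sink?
Maximum flow = 7

Max flow: 7

Flow assignment:
  0 → 1: 7/17
  1 → 2: 2/9
  1 → 4: 5/15
  2 → 3: 2/20
  3 → 4: 2/7
  4 → 5: 7/7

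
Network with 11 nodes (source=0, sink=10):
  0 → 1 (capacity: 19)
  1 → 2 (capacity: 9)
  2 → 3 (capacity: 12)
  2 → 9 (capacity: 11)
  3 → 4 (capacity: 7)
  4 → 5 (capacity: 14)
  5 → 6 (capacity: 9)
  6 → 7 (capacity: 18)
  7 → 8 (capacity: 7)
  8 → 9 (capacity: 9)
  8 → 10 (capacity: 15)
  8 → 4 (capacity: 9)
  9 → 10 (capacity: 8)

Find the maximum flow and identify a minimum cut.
Max flow = 9, Min cut edges: (1,2)

Maximum flow: 9
Minimum cut: (1,2)
Partition: S = [0, 1], T = [2, 3, 4, 5, 6, 7, 8, 9, 10]

Max-flow min-cut theorem verified: both equal 9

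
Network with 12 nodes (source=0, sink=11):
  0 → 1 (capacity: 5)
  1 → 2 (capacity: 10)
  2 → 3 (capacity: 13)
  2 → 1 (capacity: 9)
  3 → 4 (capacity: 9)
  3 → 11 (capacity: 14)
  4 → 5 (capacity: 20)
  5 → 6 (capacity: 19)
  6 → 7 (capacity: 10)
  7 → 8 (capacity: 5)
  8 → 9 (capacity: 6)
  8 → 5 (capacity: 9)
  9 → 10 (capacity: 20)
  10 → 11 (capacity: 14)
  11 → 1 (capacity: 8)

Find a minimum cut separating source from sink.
Min cut value = 5, edges: (0,1)

Min cut value: 5
Partition: S = [0], T = [1, 2, 3, 4, 5, 6, 7, 8, 9, 10, 11]
Cut edges: (0,1)

By max-flow min-cut theorem, max flow = min cut = 5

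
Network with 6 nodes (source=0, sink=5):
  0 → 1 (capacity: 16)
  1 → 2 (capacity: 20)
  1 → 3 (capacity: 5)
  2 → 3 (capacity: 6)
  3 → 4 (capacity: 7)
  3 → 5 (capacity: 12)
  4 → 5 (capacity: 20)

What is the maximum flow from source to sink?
Maximum flow = 11

Max flow: 11

Flow assignment:
  0 → 1: 11/16
  1 → 2: 6/20
  1 → 3: 5/5
  2 → 3: 6/6
  3 → 5: 11/12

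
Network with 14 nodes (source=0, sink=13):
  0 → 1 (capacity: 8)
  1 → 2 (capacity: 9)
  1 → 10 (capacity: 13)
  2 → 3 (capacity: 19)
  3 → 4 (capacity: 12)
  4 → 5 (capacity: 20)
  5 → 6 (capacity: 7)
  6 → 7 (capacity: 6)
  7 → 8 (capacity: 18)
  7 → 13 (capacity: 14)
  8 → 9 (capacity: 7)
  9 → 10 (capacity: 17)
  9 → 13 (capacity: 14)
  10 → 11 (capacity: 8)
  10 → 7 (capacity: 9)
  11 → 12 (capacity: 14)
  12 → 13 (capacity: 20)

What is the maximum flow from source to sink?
Maximum flow = 8

Max flow: 8

Flow assignment:
  0 → 1: 8/8
  1 → 10: 8/13
  7 → 13: 8/14
  10 → 7: 8/9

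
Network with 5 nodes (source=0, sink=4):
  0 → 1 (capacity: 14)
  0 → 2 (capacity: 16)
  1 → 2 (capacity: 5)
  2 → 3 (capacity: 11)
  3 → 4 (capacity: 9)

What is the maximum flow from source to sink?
Maximum flow = 9

Max flow: 9

Flow assignment:
  0 → 1: 5/14
  0 → 2: 4/16
  1 → 2: 5/5
  2 → 3: 9/11
  3 → 4: 9/9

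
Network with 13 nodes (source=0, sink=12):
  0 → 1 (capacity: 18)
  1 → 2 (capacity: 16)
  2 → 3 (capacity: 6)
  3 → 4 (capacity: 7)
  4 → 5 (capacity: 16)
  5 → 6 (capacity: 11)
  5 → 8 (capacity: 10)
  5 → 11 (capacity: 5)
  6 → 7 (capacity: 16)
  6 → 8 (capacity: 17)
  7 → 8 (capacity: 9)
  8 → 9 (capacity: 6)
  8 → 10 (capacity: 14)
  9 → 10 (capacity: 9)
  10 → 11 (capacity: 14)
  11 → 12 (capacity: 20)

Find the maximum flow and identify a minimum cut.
Max flow = 6, Min cut edges: (2,3)

Maximum flow: 6
Minimum cut: (2,3)
Partition: S = [0, 1, 2], T = [3, 4, 5, 6, 7, 8, 9, 10, 11, 12]

Max-flow min-cut theorem verified: both equal 6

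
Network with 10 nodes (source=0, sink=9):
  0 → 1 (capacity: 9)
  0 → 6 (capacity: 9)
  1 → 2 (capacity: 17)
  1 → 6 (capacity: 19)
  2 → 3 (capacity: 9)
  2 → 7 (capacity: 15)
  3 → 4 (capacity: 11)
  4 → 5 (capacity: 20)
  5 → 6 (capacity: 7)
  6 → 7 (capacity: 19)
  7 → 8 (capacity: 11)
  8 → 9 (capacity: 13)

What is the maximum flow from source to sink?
Maximum flow = 11

Max flow: 11

Flow assignment:
  0 → 1: 2/9
  0 → 6: 9/9
  1 → 2: 2/17
  2 → 7: 2/15
  6 → 7: 9/19
  7 → 8: 11/11
  8 → 9: 11/13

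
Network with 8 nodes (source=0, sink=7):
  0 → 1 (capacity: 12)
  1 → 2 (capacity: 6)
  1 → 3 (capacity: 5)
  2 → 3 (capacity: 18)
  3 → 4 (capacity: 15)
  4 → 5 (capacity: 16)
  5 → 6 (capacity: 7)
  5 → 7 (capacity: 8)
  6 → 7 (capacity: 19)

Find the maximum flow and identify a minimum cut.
Max flow = 11, Min cut edges: (1,2), (1,3)

Maximum flow: 11
Minimum cut: (1,2), (1,3)
Partition: S = [0, 1], T = [2, 3, 4, 5, 6, 7]

Max-flow min-cut theorem verified: both equal 11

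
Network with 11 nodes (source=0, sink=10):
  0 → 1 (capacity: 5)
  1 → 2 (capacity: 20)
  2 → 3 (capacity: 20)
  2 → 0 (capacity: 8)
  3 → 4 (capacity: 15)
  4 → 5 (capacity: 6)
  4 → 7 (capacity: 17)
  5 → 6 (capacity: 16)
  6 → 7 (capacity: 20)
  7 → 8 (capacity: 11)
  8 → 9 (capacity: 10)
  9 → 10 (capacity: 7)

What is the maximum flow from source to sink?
Maximum flow = 5

Max flow: 5

Flow assignment:
  0 → 1: 5/5
  1 → 2: 5/20
  2 → 3: 5/20
  3 → 4: 5/15
  4 → 7: 5/17
  7 → 8: 5/11
  8 → 9: 5/10
  9 → 10: 5/7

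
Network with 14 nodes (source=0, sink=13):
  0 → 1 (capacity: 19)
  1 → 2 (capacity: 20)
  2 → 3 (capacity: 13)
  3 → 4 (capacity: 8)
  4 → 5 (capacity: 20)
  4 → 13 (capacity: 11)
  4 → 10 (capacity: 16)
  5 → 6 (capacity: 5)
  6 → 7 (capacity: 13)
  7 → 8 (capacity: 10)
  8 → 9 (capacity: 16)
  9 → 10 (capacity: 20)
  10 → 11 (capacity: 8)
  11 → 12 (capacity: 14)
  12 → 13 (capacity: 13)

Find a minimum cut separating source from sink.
Min cut value = 8, edges: (3,4)

Min cut value: 8
Partition: S = [0, 1, 2, 3], T = [4, 5, 6, 7, 8, 9, 10, 11, 12, 13]
Cut edges: (3,4)

By max-flow min-cut theorem, max flow = min cut = 8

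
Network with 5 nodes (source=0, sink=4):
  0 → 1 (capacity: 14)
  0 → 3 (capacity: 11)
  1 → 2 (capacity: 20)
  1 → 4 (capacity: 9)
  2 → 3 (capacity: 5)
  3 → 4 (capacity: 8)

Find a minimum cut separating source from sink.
Min cut value = 17, edges: (1,4), (3,4)

Min cut value: 17
Partition: S = [0, 1, 2, 3], T = [4]
Cut edges: (1,4), (3,4)

By max-flow min-cut theorem, max flow = min cut = 17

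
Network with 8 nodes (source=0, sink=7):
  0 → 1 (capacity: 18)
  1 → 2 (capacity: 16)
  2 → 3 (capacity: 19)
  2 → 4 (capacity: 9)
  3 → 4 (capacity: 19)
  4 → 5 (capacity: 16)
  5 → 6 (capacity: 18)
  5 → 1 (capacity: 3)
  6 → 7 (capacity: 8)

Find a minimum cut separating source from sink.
Min cut value = 8, edges: (6,7)

Min cut value: 8
Partition: S = [0, 1, 2, 3, 4, 5, 6], T = [7]
Cut edges: (6,7)

By max-flow min-cut theorem, max flow = min cut = 8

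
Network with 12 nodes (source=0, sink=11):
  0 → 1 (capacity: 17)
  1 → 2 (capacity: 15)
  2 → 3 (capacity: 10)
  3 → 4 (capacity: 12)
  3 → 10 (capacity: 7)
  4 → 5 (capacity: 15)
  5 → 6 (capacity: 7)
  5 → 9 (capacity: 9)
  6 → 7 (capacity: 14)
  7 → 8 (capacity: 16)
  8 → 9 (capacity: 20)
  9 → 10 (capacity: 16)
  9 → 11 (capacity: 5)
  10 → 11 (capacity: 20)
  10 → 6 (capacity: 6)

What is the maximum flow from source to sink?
Maximum flow = 10

Max flow: 10

Flow assignment:
  0 → 1: 10/17
  1 → 2: 10/15
  2 → 3: 10/10
  3 → 4: 3/12
  3 → 10: 7/7
  4 → 5: 3/15
  5 → 9: 3/9
  9 → 11: 3/5
  10 → 11: 7/20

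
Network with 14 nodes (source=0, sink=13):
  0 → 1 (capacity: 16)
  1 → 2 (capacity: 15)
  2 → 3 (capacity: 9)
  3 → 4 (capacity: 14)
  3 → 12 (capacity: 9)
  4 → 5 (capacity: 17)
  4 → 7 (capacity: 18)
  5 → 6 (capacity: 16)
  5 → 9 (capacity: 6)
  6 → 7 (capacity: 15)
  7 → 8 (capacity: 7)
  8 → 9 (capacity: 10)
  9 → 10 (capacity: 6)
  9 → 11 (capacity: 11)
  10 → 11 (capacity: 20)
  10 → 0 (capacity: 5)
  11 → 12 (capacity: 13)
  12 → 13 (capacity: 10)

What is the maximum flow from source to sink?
Maximum flow = 9

Max flow: 9

Flow assignment:
  0 → 1: 9/16
  1 → 2: 9/15
  2 → 3: 9/9
  3 → 12: 9/9
  12 → 13: 9/10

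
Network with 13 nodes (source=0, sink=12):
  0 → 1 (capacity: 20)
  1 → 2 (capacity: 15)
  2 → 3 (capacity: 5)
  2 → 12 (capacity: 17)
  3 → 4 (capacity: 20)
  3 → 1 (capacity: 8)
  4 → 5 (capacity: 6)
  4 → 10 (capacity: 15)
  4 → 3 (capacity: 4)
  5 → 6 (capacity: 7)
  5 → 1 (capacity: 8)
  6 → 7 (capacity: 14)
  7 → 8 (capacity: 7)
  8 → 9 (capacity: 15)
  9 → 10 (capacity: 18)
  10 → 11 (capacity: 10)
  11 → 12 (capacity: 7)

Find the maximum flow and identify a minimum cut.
Max flow = 15, Min cut edges: (1,2)

Maximum flow: 15
Minimum cut: (1,2)
Partition: S = [0, 1], T = [2, 3, 4, 5, 6, 7, 8, 9, 10, 11, 12]

Max-flow min-cut theorem verified: both equal 15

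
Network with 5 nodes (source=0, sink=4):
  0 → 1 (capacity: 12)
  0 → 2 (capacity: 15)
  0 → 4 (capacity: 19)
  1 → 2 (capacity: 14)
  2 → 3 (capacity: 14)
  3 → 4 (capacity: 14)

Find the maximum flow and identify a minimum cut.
Max flow = 33, Min cut edges: (0,4), (3,4)

Maximum flow: 33
Minimum cut: (0,4), (3,4)
Partition: S = [0, 1, 2, 3], T = [4]

Max-flow min-cut theorem verified: both equal 33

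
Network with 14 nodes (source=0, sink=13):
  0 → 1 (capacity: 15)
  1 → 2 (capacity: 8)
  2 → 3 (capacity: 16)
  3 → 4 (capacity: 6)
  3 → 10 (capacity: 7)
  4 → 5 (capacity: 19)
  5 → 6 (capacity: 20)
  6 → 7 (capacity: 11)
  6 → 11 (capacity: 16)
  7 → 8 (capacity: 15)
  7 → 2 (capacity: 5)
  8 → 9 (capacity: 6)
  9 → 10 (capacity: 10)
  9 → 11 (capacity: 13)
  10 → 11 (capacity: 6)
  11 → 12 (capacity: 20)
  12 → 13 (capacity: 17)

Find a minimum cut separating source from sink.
Min cut value = 8, edges: (1,2)

Min cut value: 8
Partition: S = [0, 1], T = [2, 3, 4, 5, 6, 7, 8, 9, 10, 11, 12, 13]
Cut edges: (1,2)

By max-flow min-cut theorem, max flow = min cut = 8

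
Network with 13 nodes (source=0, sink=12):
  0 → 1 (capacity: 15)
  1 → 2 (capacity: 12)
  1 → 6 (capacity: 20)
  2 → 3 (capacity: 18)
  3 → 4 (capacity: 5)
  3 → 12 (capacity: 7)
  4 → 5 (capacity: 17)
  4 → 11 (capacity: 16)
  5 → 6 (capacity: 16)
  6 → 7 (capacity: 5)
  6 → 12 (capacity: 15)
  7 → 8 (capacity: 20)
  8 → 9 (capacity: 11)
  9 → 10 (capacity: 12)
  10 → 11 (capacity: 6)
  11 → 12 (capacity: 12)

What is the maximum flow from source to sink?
Maximum flow = 15

Max flow: 15

Flow assignment:
  0 → 1: 15/15
  1 → 6: 15/20
  6 → 12: 15/15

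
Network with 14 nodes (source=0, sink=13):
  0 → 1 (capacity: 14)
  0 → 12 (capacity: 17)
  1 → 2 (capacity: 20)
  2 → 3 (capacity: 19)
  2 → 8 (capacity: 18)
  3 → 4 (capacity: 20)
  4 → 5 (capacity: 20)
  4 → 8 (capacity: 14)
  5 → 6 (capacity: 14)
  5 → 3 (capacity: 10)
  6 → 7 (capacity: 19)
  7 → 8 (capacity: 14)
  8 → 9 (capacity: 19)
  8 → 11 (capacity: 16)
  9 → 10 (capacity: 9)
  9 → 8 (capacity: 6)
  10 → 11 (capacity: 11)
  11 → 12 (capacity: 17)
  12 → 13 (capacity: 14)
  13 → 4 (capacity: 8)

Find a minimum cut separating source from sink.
Min cut value = 14, edges: (12,13)

Min cut value: 14
Partition: S = [0, 1, 2, 3, 4, 5, 6, 7, 8, 9, 10, 11, 12], T = [13]
Cut edges: (12,13)

By max-flow min-cut theorem, max flow = min cut = 14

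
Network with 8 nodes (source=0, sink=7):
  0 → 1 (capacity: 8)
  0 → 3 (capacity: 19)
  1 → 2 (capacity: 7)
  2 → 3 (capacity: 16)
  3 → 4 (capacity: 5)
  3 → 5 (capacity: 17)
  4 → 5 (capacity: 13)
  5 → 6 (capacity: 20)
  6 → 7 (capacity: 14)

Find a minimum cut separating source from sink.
Min cut value = 14, edges: (6,7)

Min cut value: 14
Partition: S = [0, 1, 2, 3, 4, 5, 6], T = [7]
Cut edges: (6,7)

By max-flow min-cut theorem, max flow = min cut = 14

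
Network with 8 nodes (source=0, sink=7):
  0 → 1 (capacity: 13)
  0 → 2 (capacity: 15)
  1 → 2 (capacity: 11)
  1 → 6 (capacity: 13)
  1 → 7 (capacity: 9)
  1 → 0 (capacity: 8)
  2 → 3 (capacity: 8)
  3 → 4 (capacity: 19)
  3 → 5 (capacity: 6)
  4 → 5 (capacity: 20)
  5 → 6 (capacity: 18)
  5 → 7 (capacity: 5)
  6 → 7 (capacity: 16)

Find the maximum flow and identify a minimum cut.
Max flow = 21, Min cut edges: (0,1), (2,3)

Maximum flow: 21
Minimum cut: (0,1), (2,3)
Partition: S = [0, 2], T = [1, 3, 4, 5, 6, 7]

Max-flow min-cut theorem verified: both equal 21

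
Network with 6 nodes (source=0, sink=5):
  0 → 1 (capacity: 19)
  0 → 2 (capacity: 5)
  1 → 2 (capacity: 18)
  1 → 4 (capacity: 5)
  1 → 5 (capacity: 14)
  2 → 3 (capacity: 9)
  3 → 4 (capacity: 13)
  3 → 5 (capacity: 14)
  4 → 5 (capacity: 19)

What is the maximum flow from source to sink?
Maximum flow = 24

Max flow: 24

Flow assignment:
  0 → 1: 19/19
  0 → 2: 5/5
  1 → 4: 5/5
  1 → 5: 14/14
  2 → 3: 5/9
  3 → 5: 5/14
  4 → 5: 5/19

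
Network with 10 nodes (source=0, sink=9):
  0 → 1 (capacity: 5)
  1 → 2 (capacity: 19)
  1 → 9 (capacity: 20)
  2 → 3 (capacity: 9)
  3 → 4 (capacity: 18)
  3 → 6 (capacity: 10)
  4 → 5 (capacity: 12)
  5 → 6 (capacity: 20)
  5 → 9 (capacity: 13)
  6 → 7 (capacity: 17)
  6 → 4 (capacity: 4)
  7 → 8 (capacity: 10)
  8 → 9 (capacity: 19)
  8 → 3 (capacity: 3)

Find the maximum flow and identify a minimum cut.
Max flow = 5, Min cut edges: (0,1)

Maximum flow: 5
Minimum cut: (0,1)
Partition: S = [0], T = [1, 2, 3, 4, 5, 6, 7, 8, 9]

Max-flow min-cut theorem verified: both equal 5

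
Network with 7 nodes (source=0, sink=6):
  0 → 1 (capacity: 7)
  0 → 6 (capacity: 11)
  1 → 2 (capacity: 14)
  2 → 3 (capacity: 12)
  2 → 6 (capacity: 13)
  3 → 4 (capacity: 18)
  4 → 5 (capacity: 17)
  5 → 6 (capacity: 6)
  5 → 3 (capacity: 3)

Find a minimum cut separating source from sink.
Min cut value = 18, edges: (0,1), (0,6)

Min cut value: 18
Partition: S = [0], T = [1, 2, 3, 4, 5, 6]
Cut edges: (0,1), (0,6)

By max-flow min-cut theorem, max flow = min cut = 18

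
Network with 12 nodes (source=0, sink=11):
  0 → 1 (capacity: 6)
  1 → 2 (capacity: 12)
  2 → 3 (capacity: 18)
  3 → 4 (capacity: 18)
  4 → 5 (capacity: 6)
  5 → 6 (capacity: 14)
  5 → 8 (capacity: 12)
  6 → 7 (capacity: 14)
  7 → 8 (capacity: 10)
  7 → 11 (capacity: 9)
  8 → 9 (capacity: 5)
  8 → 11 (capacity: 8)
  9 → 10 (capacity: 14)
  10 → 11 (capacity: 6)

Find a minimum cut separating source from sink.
Min cut value = 6, edges: (4,5)

Min cut value: 6
Partition: S = [0, 1, 2, 3, 4], T = [5, 6, 7, 8, 9, 10, 11]
Cut edges: (4,5)

By max-flow min-cut theorem, max flow = min cut = 6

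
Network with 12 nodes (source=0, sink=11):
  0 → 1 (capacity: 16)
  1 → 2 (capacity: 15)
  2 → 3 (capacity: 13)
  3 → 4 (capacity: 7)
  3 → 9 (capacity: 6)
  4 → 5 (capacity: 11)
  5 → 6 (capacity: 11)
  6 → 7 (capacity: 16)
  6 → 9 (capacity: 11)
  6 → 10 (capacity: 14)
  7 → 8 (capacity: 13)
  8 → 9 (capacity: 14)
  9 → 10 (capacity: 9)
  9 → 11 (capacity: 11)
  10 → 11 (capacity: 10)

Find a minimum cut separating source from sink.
Min cut value = 13, edges: (3,4), (3,9)

Min cut value: 13
Partition: S = [0, 1, 2, 3], T = [4, 5, 6, 7, 8, 9, 10, 11]
Cut edges: (3,4), (3,9)

By max-flow min-cut theorem, max flow = min cut = 13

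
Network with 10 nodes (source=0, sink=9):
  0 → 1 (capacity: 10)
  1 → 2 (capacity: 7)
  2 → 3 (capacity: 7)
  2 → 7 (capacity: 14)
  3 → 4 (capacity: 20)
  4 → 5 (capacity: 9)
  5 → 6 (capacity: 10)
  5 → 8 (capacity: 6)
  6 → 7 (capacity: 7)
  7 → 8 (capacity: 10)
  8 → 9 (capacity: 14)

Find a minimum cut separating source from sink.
Min cut value = 7, edges: (1,2)

Min cut value: 7
Partition: S = [0, 1], T = [2, 3, 4, 5, 6, 7, 8, 9]
Cut edges: (1,2)

By max-flow min-cut theorem, max flow = min cut = 7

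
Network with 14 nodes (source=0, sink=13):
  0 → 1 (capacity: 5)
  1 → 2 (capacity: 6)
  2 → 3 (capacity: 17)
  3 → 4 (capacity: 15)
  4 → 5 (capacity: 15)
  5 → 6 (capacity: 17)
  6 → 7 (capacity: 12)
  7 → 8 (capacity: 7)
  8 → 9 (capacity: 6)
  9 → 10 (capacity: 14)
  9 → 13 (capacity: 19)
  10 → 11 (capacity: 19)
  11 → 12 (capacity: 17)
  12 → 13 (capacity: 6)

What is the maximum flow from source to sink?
Maximum flow = 5

Max flow: 5

Flow assignment:
  0 → 1: 5/5
  1 → 2: 5/6
  2 → 3: 5/17
  3 → 4: 5/15
  4 → 5: 5/15
  5 → 6: 5/17
  6 → 7: 5/12
  7 → 8: 5/7
  8 → 9: 5/6
  9 → 13: 5/19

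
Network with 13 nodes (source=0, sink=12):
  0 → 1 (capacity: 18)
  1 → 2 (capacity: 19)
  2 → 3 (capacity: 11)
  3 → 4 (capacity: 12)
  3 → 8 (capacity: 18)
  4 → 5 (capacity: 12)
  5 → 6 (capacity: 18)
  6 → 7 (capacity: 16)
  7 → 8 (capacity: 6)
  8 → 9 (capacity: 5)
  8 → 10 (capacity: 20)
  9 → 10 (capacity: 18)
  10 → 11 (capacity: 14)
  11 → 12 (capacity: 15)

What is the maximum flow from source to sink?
Maximum flow = 11

Max flow: 11

Flow assignment:
  0 → 1: 11/18
  1 → 2: 11/19
  2 → 3: 11/11
  3 → 8: 11/18
  8 → 10: 11/20
  10 → 11: 11/14
  11 → 12: 11/15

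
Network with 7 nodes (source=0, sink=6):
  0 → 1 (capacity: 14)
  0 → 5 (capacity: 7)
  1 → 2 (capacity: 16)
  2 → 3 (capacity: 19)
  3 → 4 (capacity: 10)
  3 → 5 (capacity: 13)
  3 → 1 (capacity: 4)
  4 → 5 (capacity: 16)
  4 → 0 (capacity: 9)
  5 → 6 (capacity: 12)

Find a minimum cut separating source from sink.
Min cut value = 12, edges: (5,6)

Min cut value: 12
Partition: S = [0, 1, 2, 3, 4, 5], T = [6]
Cut edges: (5,6)

By max-flow min-cut theorem, max flow = min cut = 12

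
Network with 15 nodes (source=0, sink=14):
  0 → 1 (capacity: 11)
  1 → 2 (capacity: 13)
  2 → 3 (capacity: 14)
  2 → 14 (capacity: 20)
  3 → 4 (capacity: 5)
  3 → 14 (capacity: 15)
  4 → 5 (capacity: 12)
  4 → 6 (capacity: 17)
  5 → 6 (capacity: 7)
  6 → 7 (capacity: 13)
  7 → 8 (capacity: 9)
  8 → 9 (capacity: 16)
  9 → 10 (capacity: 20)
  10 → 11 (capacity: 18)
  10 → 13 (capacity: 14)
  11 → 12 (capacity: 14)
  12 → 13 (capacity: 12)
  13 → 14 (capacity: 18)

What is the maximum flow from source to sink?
Maximum flow = 11

Max flow: 11

Flow assignment:
  0 → 1: 11/11
  1 → 2: 11/13
  2 → 14: 11/20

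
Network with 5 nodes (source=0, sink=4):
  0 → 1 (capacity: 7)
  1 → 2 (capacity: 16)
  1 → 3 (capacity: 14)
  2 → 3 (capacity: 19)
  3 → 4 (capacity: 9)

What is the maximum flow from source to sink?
Maximum flow = 7

Max flow: 7

Flow assignment:
  0 → 1: 7/7
  1 → 3: 7/14
  3 → 4: 7/9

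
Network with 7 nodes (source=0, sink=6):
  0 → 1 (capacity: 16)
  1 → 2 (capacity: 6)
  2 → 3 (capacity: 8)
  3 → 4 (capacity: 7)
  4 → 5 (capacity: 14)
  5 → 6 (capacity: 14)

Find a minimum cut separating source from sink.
Min cut value = 6, edges: (1,2)

Min cut value: 6
Partition: S = [0, 1], T = [2, 3, 4, 5, 6]
Cut edges: (1,2)

By max-flow min-cut theorem, max flow = min cut = 6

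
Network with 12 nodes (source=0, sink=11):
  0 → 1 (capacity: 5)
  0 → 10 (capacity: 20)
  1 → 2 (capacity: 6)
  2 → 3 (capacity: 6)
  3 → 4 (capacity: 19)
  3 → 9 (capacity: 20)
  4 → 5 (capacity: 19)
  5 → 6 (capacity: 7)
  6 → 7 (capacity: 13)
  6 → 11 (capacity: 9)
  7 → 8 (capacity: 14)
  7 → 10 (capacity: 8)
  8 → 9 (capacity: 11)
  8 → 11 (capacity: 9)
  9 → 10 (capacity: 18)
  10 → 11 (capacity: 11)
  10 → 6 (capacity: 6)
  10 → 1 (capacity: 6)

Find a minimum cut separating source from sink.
Min cut value = 23, edges: (2,3), (10,11), (10,6)

Min cut value: 23
Partition: S = [0, 1, 2, 9, 10], T = [3, 4, 5, 6, 7, 8, 11]
Cut edges: (2,3), (10,11), (10,6)

By max-flow min-cut theorem, max flow = min cut = 23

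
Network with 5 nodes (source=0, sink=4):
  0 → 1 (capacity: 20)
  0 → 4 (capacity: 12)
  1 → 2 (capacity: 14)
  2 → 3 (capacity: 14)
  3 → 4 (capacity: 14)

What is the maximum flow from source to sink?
Maximum flow = 26

Max flow: 26

Flow assignment:
  0 → 1: 14/20
  0 → 4: 12/12
  1 → 2: 14/14
  2 → 3: 14/14
  3 → 4: 14/14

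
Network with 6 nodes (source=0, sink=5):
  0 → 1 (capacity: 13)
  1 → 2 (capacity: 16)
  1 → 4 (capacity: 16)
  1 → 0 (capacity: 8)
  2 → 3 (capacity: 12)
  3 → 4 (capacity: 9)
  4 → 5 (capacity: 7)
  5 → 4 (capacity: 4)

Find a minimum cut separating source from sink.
Min cut value = 7, edges: (4,5)

Min cut value: 7
Partition: S = [0, 1, 2, 3, 4], T = [5]
Cut edges: (4,5)

By max-flow min-cut theorem, max flow = min cut = 7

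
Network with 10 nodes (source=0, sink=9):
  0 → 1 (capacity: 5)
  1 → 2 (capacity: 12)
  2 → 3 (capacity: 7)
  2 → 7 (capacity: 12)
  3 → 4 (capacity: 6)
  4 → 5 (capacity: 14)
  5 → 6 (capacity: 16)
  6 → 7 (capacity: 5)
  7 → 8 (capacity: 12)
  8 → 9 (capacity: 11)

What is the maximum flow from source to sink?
Maximum flow = 5

Max flow: 5

Flow assignment:
  0 → 1: 5/5
  1 → 2: 5/12
  2 → 7: 5/12
  7 → 8: 5/12
  8 → 9: 5/11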